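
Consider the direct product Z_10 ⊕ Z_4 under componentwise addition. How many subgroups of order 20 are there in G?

|G| = 40 and 20 | 40, so subgroups of order 20 are possible by Lagrange.
The subgroups of order 20 are: {(0,0), (0,1), (0,2), (0,3), (2,0), (2,1), (2,2), (2,3), (4,0), (4,1), (4,2), (4,3), (6,0), (6,1), (6,2), (6,3), (8,0), (8,1), (8,2), (8,3)}; {(0,0), (0,2), (1,0), (1,2), (2,0), (2,2), (3,0), (3,2), (4,0), (4,2), (5,0), (5,2), (6,0), (6,2), (7,0), (7,2), (8,0), (8,2), (9,0), (9,2)}; {(0,0), (0,2), (1,1), (1,3), (2,0), (2,2), (3,1), (3,3), (4,0), (4,2), (5,1), (5,3), (6,0), (6,2), (7,1), (7,3), (8,0), (8,2), (9,1), (9,3)}.
So G has 3 subgroups of order 20.

3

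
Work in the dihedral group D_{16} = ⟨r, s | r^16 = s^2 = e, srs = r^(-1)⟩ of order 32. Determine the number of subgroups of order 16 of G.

3

|G| = 32 and 16 | 32, so subgroups of order 16 are possible by Lagrange.
The subgroups of order 16 are: {e, r, r^2, r^3, r^4, r^5, r^6, r^7, r^8, r^9, r^10, r^11, r^12, r^13, r^14, r^15}; {e, r^2, r^4, r^6, r^8, r^10, r^12, r^14, s, r^2s, r^4s, r^6s, r^8s, r^10s, r^12s, r^14s}; {e, r^2, r^4, r^6, r^8, r^10, r^12, r^14, rs, r^3s, r^5s, r^7s, r^9s, r^11s, r^13s, r^15s}.
So G has 3 subgroups of order 16.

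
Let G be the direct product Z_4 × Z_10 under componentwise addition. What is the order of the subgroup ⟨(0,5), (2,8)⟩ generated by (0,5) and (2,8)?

20

|⟨(0,5)⟩| = 2 and |⟨(2,8)⟩| = 10, so |H| is a multiple of lcm(2, 10) = 10 and divides |G| = 40.
Closing under the operation: H = {(0,0), (0,1), (0,2), (0,3), (0,4), (0,5), (0,6), (0,7), (0,8), (0,9), (2,0), (2,1), (2,2), (2,3), (2,4), (2,5), (2,6), (2,7), (2,8), (2,9)}, so |H| = 20.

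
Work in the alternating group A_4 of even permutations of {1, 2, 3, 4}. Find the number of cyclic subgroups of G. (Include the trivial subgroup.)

8

A cyclic subgroup of order d is generated by each of its φ(d) elements of order d, so the cyclic subgroups of order d number (#elements of order d)/φ(d).
Cyclic subgroups by order — order 1: 1; order 2: 3; order 3: 4.
Total: 8.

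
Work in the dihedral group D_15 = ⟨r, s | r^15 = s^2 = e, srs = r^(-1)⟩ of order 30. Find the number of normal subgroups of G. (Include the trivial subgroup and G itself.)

5

G has 28 subgroups. Checking conjugation-invariance by order — order 1: 1/1 normal; order 2: 0/15 normal; order 3: 1/1 normal; order 5: 1/1 normal; order 6: 0/5 normal; order 10: 0/3 normal; order 15: 1/1 normal; order 30: 1/1 normal.
Total normal subgroups: 5.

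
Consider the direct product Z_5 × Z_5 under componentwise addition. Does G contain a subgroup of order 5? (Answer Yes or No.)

5 | 25. A subgroup of order 5 is {(0,0), (0,1), (0,2), (0,3), (0,4)}.

Yes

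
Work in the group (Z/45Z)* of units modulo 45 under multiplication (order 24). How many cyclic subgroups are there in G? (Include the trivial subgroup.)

12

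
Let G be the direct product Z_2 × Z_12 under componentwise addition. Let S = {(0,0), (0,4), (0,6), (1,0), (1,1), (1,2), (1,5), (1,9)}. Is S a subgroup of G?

(1,2) ∈ S but its inverse (1,10) ∉ S, so S is not a subgroup.

No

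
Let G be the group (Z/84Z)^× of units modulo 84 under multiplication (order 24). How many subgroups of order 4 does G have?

7

|G| = 24 and 4 | 24, so subgroups of order 4 are possible by Lagrange.
The subgroups of order 4 are: {1, 13, 29, 41}; {1, 13, 43, 55}; {1, 13, 71, 83}; {1, 29, 43, 71}; … (7 in all).
So G has 7 subgroups of order 4.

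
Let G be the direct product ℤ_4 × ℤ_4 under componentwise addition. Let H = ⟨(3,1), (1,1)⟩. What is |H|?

|⟨(3,1)⟩| = 4 and |⟨(1,1)⟩| = 4, so |H| is a multiple of lcm(4, 4) = 4 and divides |G| = 16.
Closing under the operation: H = {(0,0), (0,2), (1,1), (1,3), (2,0), (2,2), (3,1), (3,3)}, so |H| = 8.

8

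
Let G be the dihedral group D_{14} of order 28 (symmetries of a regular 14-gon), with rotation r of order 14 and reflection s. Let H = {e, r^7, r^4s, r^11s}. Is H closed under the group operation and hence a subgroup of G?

|H| = 4 divides |G| = 28, consistent with Lagrange.
H contains the identity, every element's inverse is in H, and H is closed under ·: it is a subgroup.

Yes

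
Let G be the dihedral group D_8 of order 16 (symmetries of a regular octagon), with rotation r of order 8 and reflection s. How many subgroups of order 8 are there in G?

3

|G| = 16 and 8 | 16, so subgroups of order 8 are possible by Lagrange.
The subgroups of order 8 are: {e, r, r^2, r^3, r^4, r^5, r^6, r^7}; {e, r^2, r^4, r^6, s, r^2s, r^4s, r^6s}; {e, r^2, r^4, r^6, rs, r^3s, r^5s, r^7s}.
So G has 3 subgroups of order 8.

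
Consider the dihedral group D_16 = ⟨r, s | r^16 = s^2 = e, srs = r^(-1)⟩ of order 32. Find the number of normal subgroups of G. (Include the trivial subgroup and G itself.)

G has 36 subgroups. Checking conjugation-invariance by order — order 1: 1/1 normal; order 2: 1/17 normal; order 4: 1/9 normal; order 8: 1/5 normal; order 16: 3/3 normal; order 32: 1/1 normal.
Total normal subgroups: 8.

8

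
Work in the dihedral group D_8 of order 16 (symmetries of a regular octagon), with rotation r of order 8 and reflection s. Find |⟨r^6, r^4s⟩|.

8

|⟨r^6⟩| = 4 and |⟨r^4s⟩| = 2, so |H| is a multiple of lcm(4, 2) = 4 and divides |G| = 16.
Closing under the operation: H = {e, r^2, r^4, r^6, s, r^2s, r^4s, r^6s}, so |H| = 8.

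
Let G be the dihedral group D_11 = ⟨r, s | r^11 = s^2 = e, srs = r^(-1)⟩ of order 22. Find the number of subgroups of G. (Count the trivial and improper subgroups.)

14

|G| = 22, so by Lagrange every subgroup order divides 22. Divisors: 1, 2, 11, 22.
Subgroups by order — order 1: 1; order 2: 11; order 11: 1; order 22: 1.
Total: 1 + 11 + 1 + 1 = 14.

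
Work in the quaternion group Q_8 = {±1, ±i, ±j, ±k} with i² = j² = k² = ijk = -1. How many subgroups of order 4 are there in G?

3

|G| = 8 and 4 | 8, so subgroups of order 4 are possible by Lagrange.
The subgroups of order 4 are: {1, -1, i, -i}; {1, -1, j, -j}; {1, -1, k, -k}.
So G has 3 subgroups of order 4.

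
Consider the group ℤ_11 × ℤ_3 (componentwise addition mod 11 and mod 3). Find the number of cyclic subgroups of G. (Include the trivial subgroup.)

Each element a generates a cyclic subgroup ⟨a⟩; distinct elements may generate the same one (a cyclic group of order d has φ(d) generators).
Cyclic subgroups by order — order 1: 1; order 3: 1; order 11: 1; order 33: 1.
Total: 4.

4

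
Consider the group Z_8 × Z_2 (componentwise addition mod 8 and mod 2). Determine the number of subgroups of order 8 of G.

|G| = 16 and 8 | 16, so subgroups of order 8 are possible by Lagrange.
The subgroups of order 8 are: {(0,0), (0,1), (2,0), (2,1), (4,0), (4,1), (6,0), (6,1)}; {(0,0), (1,0), (2,0), (3,0), (4,0), (5,0), (6,0), (7,0)}; {(0,0), (1,1), (2,0), (3,1), (4,0), (5,1), (6,0), (7,1)}.
So G has 3 subgroups of order 8.

3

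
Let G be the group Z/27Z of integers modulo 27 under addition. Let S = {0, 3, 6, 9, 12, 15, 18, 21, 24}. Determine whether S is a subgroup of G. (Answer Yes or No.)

Yes

|S| = 9 divides |G| = 27, consistent with Lagrange.
S contains the identity, every element's inverse is in S, and S is closed under +: it is a subgroup.
In fact S = ⟨3⟩.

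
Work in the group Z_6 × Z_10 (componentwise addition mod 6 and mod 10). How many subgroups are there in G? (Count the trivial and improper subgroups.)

|G| = 60, so by Lagrange every subgroup order divides 60. Divisors: 1, 2, 3, 4, 5, 6, 10, 12, 15, 20, 30, 60.
Subgroups by order — order 1: 1; order 2: 3; order 3: 1; order 4: 1; order 5: 1; order 6: 3; order 10: 3; order 12: 1; order 15: 1; order 20: 1; order 30: 3; order 60: 1.
Total: 1 + 3 + 1 + 1 + 1 + 3 + 3 + 1 + 1 + 1 + 3 + 1 = 20.

20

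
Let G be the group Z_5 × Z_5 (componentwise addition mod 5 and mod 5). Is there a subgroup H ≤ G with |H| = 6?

6 does not divide |G| = 25, so by Lagrange no subgroup of order 6 exists.

No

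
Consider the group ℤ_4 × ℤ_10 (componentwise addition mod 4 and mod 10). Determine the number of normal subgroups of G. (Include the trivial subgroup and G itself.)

16

G is abelian, so every subgroup is normal.
G has 16 subgroups in total, hence 16 normal subgroups.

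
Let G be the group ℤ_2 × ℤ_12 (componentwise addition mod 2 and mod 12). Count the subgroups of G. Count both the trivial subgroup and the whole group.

|G| = 24, so by Lagrange every subgroup order divides 24. Divisors: 1, 2, 3, 4, 6, 8, 12, 24.
Subgroups by order — order 1: 1; order 2: 3; order 3: 1; order 4: 3; order 6: 3; order 8: 1; order 12: 3; order 24: 1.
Total: 1 + 3 + 1 + 3 + 3 + 1 + 3 + 1 = 16.

16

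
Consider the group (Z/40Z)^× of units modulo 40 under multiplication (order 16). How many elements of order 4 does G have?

8

The elements of order 4 are: 3, 7, 13, 17, 23, 27, 33, 37.
That's 8.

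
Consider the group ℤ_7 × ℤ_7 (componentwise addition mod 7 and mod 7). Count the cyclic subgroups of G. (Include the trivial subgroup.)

9

Group the elements of G by the cyclic subgroup they generate; each cyclic subgroup of order d accounts for φ(d) elements.
Cyclic subgroups by order — order 1: 1; order 7: 8.
Total: 9.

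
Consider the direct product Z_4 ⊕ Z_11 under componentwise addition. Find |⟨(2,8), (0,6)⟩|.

|⟨(2,8)⟩| = 22 and |⟨(0,6)⟩| = 11, so |H| is a multiple of lcm(22, 11) = 22 and divides |G| = 44.
Closing under the operation: H = {(0,0), (0,1), (0,2), (0,3), (0,4), (0,5), (0,6), (0,7), (0,8), (0,9), (0,10), (2,0), (2,1), (2,2), (2,3), (2,4), (2,5), (2,6), (2,7), (2,8), (2,9), (2,10)}, so |H| = 22.

22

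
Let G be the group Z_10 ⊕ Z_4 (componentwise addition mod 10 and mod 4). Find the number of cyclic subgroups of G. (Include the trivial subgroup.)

A cyclic subgroup of order d is generated by each of its φ(d) elements of order d, so the cyclic subgroups of order d number (#elements of order d)/φ(d).
Cyclic subgroups by order — order 1: 1; order 2: 3; order 4: 2; order 5: 1; order 10: 3; order 20: 2.
Total: 12.

12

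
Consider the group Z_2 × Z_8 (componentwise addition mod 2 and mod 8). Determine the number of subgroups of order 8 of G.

3

|G| = 16 and 8 | 16, so subgroups of order 8 are possible by Lagrange.
The subgroups of order 8 are: {(0,0), (0,1), (0,2), (0,3), (0,4), (0,5), (0,6), (0,7)}; {(0,0), (0,2), (0,4), (0,6), (1,0), (1,2), (1,4), (1,6)}; {(0,0), (0,2), (0,4), (0,6), (1,1), (1,3), (1,5), (1,7)}.
So G has 3 subgroups of order 8.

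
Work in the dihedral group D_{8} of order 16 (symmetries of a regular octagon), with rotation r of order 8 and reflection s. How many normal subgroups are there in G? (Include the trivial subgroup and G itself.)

7

G has 19 subgroups. Checking conjugation-invariance by order — order 1: 1/1 normal; order 2: 1/9 normal; order 4: 1/5 normal; order 8: 3/3 normal; order 16: 1/1 normal.
Total normal subgroups: 7.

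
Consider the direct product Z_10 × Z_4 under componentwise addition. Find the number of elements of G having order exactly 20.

16

An element (a,b) has order lcm(ord(a), ord(b)); count pairs with lcm equal to 20.
Enumerating gives 16 such elements.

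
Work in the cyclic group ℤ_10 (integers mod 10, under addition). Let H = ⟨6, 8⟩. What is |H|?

|⟨6⟩| = 5 and |⟨8⟩| = 5, so |H| is a multiple of lcm(5, 5) = 5 and divides |G| = 10.
Closing under the operation: H = {0, 2, 4, 6, 8}, so |H| = 5.

5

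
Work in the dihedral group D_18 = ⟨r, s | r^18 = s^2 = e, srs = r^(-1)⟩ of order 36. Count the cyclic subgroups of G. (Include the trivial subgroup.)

Group the elements of G by the cyclic subgroup they generate; each cyclic subgroup of order d accounts for φ(d) elements.
Cyclic subgroups by order — order 1: 1; order 2: 19; order 3: 1; order 6: 1; order 9: 1; order 18: 1.
Total: 24.

24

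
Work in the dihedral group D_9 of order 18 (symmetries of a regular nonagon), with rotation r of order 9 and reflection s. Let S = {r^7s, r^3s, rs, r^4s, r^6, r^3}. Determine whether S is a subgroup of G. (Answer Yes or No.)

The identity e ∉ S, so S is not a subgroup.

No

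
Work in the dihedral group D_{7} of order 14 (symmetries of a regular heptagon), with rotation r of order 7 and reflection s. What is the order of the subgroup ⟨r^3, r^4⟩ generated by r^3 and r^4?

7

|⟨r^3⟩| = 7 and |⟨r^4⟩| = 7, so |H| is a multiple of lcm(7, 7) = 7 and divides |G| = 14.
Closing under the operation: H = {e, r, r^2, r^3, r^4, r^5, r^6}, so |H| = 7.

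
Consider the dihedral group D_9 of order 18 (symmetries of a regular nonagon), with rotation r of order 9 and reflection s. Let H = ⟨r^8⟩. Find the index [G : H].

|⟨r^8⟩| = 9 and |G| = 18.
By Lagrange, [G : H] = |G|/|H| = 18/9 = 2.

2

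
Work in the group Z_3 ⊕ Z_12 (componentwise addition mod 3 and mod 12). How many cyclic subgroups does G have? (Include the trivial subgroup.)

15

A cyclic subgroup of order d is generated by each of its φ(d) elements of order d, so the cyclic subgroups of order d number (#elements of order d)/φ(d).
Cyclic subgroups by order — order 1: 1; order 2: 1; order 3: 4; order 4: 1; order 6: 4; order 12: 4.
Total: 15.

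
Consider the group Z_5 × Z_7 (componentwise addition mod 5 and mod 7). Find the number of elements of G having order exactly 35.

An element (a,b) has order lcm(ord(a), ord(b)); count pairs with lcm equal to 35.
Enumerating gives 24 such elements.

24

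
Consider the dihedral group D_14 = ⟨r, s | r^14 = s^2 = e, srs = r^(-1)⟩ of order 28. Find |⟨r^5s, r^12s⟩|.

|⟨r^5s⟩| = 2 and |⟨r^12s⟩| = 2, so |H| is a multiple of lcm(2, 2) = 2 and divides |G| = 28.
Closing under the operation: H = {e, r^7, r^5s, r^12s}, so |H| = 4.

4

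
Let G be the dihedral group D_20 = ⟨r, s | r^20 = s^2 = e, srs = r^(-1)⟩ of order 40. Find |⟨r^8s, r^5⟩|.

8

|⟨r^8s⟩| = 2 and |⟨r^5⟩| = 4, so |H| is a multiple of lcm(2, 4) = 4 and divides |G| = 40.
Closing under the operation: H = {e, r^5, r^10, r^15, r^3s, r^8s, r^13s, r^18s}, so |H| = 8.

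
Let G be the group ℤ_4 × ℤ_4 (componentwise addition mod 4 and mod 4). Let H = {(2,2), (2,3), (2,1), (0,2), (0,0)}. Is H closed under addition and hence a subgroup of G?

No

|H| = 5 does not divide |G| = 16, so by Lagrange H is not a subgroup.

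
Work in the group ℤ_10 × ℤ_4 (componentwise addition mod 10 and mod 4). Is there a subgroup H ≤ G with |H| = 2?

Yes

2 | 40. A subgroup of order 2 is {(0,0), (0,2)}.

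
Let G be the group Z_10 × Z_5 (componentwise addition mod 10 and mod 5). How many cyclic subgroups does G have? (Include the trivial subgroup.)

14

A cyclic subgroup of order d is generated by each of its φ(d) elements of order d, so the cyclic subgroups of order d number (#elements of order d)/φ(d).
Cyclic subgroups by order — order 1: 1; order 2: 1; order 5: 6; order 10: 6.
Total: 14.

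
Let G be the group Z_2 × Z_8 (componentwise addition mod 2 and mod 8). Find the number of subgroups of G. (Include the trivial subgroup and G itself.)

|G| = 16, so by Lagrange every subgroup order divides 16. Divisors: 1, 2, 4, 8, 16.
Subgroups by order — order 1: 1; order 2: 3; order 4: 3; order 8: 3; order 16: 1.
Total: 1 + 3 + 3 + 3 + 1 = 11.

11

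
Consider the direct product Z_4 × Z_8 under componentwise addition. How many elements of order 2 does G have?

An element (a,b) has order lcm(ord(a), ord(b)); count pairs with lcm equal to 2.
Enumerating gives 3 such elements.

3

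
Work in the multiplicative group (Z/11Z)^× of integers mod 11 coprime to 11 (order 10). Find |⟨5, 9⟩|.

5

|⟨5⟩| = 5 and |⟨9⟩| = 5, so |H| is a multiple of lcm(5, 5) = 5 and divides |G| = 10.
Closing under the operation: H = {1, 3, 4, 5, 9}, so |H| = 5.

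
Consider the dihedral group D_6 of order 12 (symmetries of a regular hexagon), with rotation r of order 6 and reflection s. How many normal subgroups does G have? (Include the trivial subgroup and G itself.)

G has 16 subgroups. Checking conjugation-invariance by order — order 1: 1/1 normal; order 2: 1/7 normal; order 3: 1/1 normal; order 4: 0/3 normal; order 6: 3/3 normal; order 12: 1/1 normal.
Total normal subgroups: 7.

7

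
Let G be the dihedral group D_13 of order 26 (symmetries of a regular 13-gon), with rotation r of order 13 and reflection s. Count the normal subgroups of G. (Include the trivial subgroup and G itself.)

3

G has 16 subgroups. Checking conjugation-invariance by order — order 1: 1/1 normal; order 2: 0/13 normal; order 13: 1/1 normal; order 26: 1/1 normal.
Total normal subgroups: 3.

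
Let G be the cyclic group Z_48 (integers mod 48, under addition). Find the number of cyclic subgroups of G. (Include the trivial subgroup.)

10

Group the elements of G by the cyclic subgroup they generate; each cyclic subgroup of order d accounts for φ(d) elements.
Cyclic subgroups by order — order 1: 1; order 2: 1; order 3: 1; order 4: 1; order 6: 1; order 8: 1; order 12: 1; order 16: 1; order 24: 1; order 48: 1.
Total: 10.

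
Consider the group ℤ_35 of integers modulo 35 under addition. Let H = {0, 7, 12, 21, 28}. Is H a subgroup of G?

No

21 ∈ H but its inverse 14 ∉ H, so H is not a subgroup.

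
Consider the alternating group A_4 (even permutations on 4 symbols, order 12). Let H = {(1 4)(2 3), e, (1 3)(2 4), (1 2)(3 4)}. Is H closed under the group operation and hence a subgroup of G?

Yes

|H| = 4 divides |G| = 12, consistent with Lagrange.
H contains the identity, every element's inverse is in H, and H is closed under ∘: it is a subgroup.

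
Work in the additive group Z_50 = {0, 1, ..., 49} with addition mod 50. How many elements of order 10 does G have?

4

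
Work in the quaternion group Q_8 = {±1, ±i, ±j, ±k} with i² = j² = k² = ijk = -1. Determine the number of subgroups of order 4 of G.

3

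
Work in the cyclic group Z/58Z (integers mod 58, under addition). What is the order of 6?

29

In Z/58Z, the order of an element a is n/gcd(a, n).
gcd(6, 58) = 2, so |⟨6⟩| = 58/2 = 29.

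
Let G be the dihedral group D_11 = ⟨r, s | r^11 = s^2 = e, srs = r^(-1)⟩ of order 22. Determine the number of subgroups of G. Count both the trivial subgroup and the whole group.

14

|G| = 22, so by Lagrange every subgroup order divides 22. Divisors: 1, 2, 11, 22.
Subgroups by order — order 1: 1; order 2: 11; order 11: 1; order 22: 1.
Total: 1 + 11 + 1 + 1 = 14.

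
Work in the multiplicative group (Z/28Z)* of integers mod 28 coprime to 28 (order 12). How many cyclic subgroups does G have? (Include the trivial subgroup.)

8

Group the elements of G by the cyclic subgroup they generate; each cyclic subgroup of order d accounts for φ(d) elements.
Cyclic subgroups by order — order 1: 1; order 2: 3; order 3: 1; order 6: 3.
Total: 8.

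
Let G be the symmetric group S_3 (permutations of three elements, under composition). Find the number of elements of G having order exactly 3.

2

The elements of order 3 are: (1 2 3), (1 3 2).
That's 2.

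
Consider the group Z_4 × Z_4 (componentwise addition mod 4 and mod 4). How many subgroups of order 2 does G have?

|G| = 16 and 2 | 16, so subgroups of order 2 are possible by Lagrange.
The subgroups of order 2 are: {(0,0), (0,2)}; {(0,0), (2,0)}; {(0,0), (2,2)}.
So G has 3 subgroups of order 2.

3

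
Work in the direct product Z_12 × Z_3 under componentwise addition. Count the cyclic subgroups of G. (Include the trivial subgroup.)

Each element a generates a cyclic subgroup ⟨a⟩; distinct elements may generate the same one (a cyclic group of order d has φ(d) generators).
Cyclic subgroups by order — order 1: 1; order 2: 1; order 3: 4; order 4: 1; order 6: 4; order 12: 4.
Total: 15.

15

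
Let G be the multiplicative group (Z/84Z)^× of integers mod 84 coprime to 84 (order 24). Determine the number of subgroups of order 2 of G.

7

|G| = 24 and 2 | 24, so subgroups of order 2 are possible by Lagrange.
The subgroups of order 2 are: {1, 13}; {1, 29}; {1, 41}; {1, 43}; … (7 in all).
So G has 7 subgroups of order 2.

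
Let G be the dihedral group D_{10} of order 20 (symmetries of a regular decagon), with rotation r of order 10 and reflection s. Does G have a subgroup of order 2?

Yes

2 | 20. A subgroup of order 2 is {e, r^2s}.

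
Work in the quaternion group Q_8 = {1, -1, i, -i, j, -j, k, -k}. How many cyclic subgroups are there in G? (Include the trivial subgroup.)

5

A cyclic subgroup of order d is generated by each of its φ(d) elements of order d, so the cyclic subgroups of order d number (#elements of order d)/φ(d).
Cyclic subgroups by order — order 1: 1; order 2: 1; order 4: 3.
Total: 5.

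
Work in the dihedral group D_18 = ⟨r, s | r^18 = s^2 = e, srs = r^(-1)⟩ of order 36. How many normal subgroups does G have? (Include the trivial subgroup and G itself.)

G has 45 subgroups. Checking conjugation-invariance by order — order 1: 1/1 normal; order 2: 1/19 normal; order 3: 1/1 normal; order 4: 0/9 normal; order 6: 1/7 normal; order 9: 1/1 normal; order 12: 0/3 normal; order 18: 3/3 normal; order 36: 1/1 normal.
Total normal subgroups: 9.

9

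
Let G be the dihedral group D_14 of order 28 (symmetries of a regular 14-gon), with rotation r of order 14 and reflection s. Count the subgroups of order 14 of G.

|G| = 28 and 14 | 28, so subgroups of order 14 are possible by Lagrange.
The subgroups of order 14 are: {e, r, r^2, r^3, r^4, r^5, r^6, r^7, r^8, r^9, r^10, r^11, r^12, r^13}; {e, r^2, r^4, r^6, r^8, r^10, r^12, s, r^2s, r^4s, r^6s, r^8s, r^10s, r^12s}; {e, r^2, r^4, r^6, r^8, r^10, r^12, rs, r^3s, r^5s, r^7s, r^9s, r^11s, r^13s}.
So G has 3 subgroups of order 14.

3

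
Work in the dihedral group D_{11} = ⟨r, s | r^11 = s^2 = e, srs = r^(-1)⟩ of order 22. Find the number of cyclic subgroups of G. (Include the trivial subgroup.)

13

A cyclic subgroup of order d is generated by each of its φ(d) elements of order d, so the cyclic subgroups of order d number (#elements of order d)/φ(d).
Cyclic subgroups by order — order 1: 1; order 2: 11; order 11: 1.
Total: 13.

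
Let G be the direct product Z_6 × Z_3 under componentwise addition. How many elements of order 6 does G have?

8

An element (a,b) has order lcm(ord(a), ord(b)); count pairs with lcm equal to 6.
Enumerating gives 8 such elements.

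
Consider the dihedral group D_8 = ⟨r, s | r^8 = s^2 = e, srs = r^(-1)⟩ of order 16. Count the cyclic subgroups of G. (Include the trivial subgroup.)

Group the elements of G by the cyclic subgroup they generate; each cyclic subgroup of order d accounts for φ(d) elements.
Cyclic subgroups by order — order 1: 1; order 2: 9; order 4: 1; order 8: 1.
Total: 12.

12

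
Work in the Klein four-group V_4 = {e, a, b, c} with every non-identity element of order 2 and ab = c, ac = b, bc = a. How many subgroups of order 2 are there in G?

|G| = 4 and 2 | 4, so subgroups of order 2 are possible by Lagrange.
The subgroups of order 2 are: {e, a}; {e, b}; {e, c}.
So G has 3 subgroups of order 2.

3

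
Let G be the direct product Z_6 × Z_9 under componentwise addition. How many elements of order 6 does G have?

8

An element (a,b) has order lcm(ord(a), ord(b)); count pairs with lcm equal to 6.
Enumerating gives 8 such elements.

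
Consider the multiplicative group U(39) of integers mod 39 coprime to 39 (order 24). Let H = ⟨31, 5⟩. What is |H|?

|⟨31⟩| = 4 and |⟨5⟩| = 4, so |H| is a multiple of lcm(4, 4) = 4 and divides |G| = 24.
Closing under the operation: H = {1, 5, 8, 14, 25, 31, 34, 38}, so |H| = 8.

8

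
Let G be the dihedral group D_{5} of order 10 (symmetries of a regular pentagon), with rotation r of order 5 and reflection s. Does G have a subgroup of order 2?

2 | 10. A subgroup of order 2 is {e, r^2s}.

Yes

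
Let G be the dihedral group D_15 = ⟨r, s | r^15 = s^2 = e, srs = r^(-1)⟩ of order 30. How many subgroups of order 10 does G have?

|G| = 30 and 10 | 30, so subgroups of order 10 are possible by Lagrange.
The subgroups of order 10 are: {e, r^3, r^6, r^9, r^12, rs, r^4s, r^7s, r^10s, r^13s}; {e, r^3, r^6, r^9, r^12, r^2s, r^5s, r^8s, r^11s, r^14s}; {e, r^3, r^6, r^9, r^12, s, r^3s, r^6s, r^9s, r^12s}.
So G has 3 subgroups of order 10.

3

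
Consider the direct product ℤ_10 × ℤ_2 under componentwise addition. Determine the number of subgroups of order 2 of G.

3

|G| = 20 and 2 | 20, so subgroups of order 2 are possible by Lagrange.
The subgroups of order 2 are: {(0,0), (0,1)}; {(0,0), (5,0)}; {(0,0), (5,1)}.
So G has 3 subgroups of order 2.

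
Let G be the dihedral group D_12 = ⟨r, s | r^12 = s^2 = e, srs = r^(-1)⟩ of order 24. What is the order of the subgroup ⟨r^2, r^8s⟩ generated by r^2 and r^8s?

|⟨r^2⟩| = 6 and |⟨r^8s⟩| = 2, so |H| is a multiple of lcm(6, 2) = 6 and divides |G| = 24.
Closing under the operation: H = {e, r^2, r^4, r^6, r^8, r^10, s, r^2s, r^4s, r^6s, r^8s, r^10s}, so |H| = 12.

12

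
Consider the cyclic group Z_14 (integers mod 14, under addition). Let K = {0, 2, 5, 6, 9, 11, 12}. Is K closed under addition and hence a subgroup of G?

6 ∈ K but its inverse 8 ∉ K, so K is not a subgroup.

No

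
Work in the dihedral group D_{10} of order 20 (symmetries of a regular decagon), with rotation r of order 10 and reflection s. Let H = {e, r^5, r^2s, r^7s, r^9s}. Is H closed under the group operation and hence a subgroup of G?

Closure fails: r^5 · r^9s = r^4s ∉ H. So H is not a subgroup.

No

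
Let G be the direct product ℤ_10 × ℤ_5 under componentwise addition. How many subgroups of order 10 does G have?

6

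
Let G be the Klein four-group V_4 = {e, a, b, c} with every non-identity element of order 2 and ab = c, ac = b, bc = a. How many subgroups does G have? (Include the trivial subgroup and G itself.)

5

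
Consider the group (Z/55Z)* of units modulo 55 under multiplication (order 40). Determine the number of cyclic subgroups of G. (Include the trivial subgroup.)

A cyclic subgroup of order d is generated by each of its φ(d) elements of order d, so the cyclic subgroups of order d number (#elements of order d)/φ(d).
Cyclic subgroups by order — order 1: 1; order 2: 3; order 4: 2; order 5: 1; order 10: 3; order 20: 2.
Total: 12.

12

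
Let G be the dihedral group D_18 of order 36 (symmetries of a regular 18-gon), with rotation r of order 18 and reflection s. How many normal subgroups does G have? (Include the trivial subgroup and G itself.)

G has 45 subgroups. Checking conjugation-invariance by order — order 1: 1/1 normal; order 2: 1/19 normal; order 3: 1/1 normal; order 4: 0/9 normal; order 6: 1/7 normal; order 9: 1/1 normal; order 12: 0/3 normal; order 18: 3/3 normal; order 36: 1/1 normal.
Total normal subgroups: 9.

9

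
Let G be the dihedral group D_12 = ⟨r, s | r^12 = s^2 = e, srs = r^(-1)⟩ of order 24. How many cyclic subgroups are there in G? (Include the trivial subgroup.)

18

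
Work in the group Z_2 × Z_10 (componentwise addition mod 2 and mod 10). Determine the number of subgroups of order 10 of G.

3

|G| = 20 and 10 | 20, so subgroups of order 10 are possible by Lagrange.
The subgroups of order 10 are: {(0,0), (0,1), (0,2), (0,3), (0,4), (0,5), (0,6), (0,7), (0,8), (0,9)}; {(0,0), (0,2), (0,4), (0,6), (0,8), (1,0), (1,2), (1,4), (1,6), (1,8)}; {(0,0), (0,2), (0,4), (0,6), (0,8), (1,1), (1,3), (1,5), (1,7), (1,9)}.
So G has 3 subgroups of order 10.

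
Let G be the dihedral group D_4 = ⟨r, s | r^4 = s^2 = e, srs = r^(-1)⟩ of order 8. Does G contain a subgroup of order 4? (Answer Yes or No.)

4 | 8. A subgroup of order 4 is {e, r, r^2, r^3}.

Yes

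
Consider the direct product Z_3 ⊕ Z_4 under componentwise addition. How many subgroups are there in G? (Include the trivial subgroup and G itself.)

6

|G| = 12, so by Lagrange every subgroup order divides 12. Divisors: 1, 2, 3, 4, 6, 12.
Subgroups by order — order 1: 1; order 2: 1; order 3: 1; order 4: 1; order 6: 1; order 12: 1.
Total: 1 + 1 + 1 + 1 + 1 + 1 = 6.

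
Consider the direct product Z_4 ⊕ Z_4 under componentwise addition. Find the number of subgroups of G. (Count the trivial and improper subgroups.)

|G| = 16, so by Lagrange every subgroup order divides 16. Divisors: 1, 2, 4, 8, 16.
Subgroups by order — order 1: 1; order 2: 3; order 4: 7; order 8: 3; order 16: 1.
Total: 1 + 3 + 7 + 3 + 1 = 15.

15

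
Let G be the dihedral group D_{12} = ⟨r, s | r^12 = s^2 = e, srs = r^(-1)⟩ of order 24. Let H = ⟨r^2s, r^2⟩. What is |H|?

|⟨r^2s⟩| = 2 and |⟨r^2⟩| = 6, so |H| is a multiple of lcm(2, 6) = 6 and divides |G| = 24.
Closing under the operation: H = {e, r^2, r^4, r^6, r^8, r^10, s, r^2s, r^4s, r^6s, r^8s, r^10s}, so |H| = 12.

12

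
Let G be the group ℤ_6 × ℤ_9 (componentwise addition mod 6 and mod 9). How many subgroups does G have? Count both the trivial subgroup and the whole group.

|G| = 54, so by Lagrange every subgroup order divides 54. Divisors: 1, 2, 3, 6, 9, 18, 27, 54.
Subgroups by order — order 1: 1; order 2: 1; order 3: 4; order 6: 4; order 9: 4; order 18: 4; order 27: 1; order 54: 1.
Total: 1 + 1 + 4 + 4 + 4 + 4 + 1 + 1 = 20.

20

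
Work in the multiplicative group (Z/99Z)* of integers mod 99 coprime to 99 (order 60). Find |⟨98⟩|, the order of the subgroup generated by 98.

2

Compute successive powers of 98 mod 99: 98, 1; 98^2 ≡ 1 (mod 99).
So |⟨98⟩| = 2.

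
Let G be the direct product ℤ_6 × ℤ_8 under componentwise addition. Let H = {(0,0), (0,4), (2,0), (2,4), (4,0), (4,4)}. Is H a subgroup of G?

|H| = 6 divides |G| = 48, consistent with Lagrange.
H contains the identity, every element's inverse is in H, and H is closed under +: it is a subgroup.
In fact H = ⟨(4,4)⟩.

Yes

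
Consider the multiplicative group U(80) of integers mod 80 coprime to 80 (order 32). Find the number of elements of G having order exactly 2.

7

The elements of order 2 are: 9, 31, 39, 41, 49, 71, 79.
That's 7.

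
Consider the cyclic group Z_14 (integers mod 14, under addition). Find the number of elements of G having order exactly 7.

In a cyclic group of order 14, the number of elements of order d (for d | 14) is φ(d).
φ(7) = 6.

6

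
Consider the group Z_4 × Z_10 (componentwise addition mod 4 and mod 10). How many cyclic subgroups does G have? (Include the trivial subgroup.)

Each element a generates a cyclic subgroup ⟨a⟩; distinct elements may generate the same one (a cyclic group of order d has φ(d) generators).
Cyclic subgroups by order — order 1: 1; order 2: 3; order 4: 2; order 5: 1; order 10: 3; order 20: 2.
Total: 12.

12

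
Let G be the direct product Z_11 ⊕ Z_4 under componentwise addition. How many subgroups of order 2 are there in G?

|G| = 44 and 2 | 44, so subgroups of order 2 are possible by Lagrange.
The subgroups of order 2 are: {(0,0), (0,2)}.
So G has 1 subgroup of order 2.

1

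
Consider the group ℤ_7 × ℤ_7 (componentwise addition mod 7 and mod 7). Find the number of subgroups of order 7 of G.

8

|G| = 49 and 7 | 49, so subgroups of order 7 are possible by Lagrange.
The subgroups of order 7 are: {(0,0), (0,1), (0,2), (0,3), (0,4), (0,5), (0,6)}; {(0,0), (1,0), (2,0), (3,0), (4,0), (5,0), (6,0)}; {(0,0), (1,1), (2,2), (3,3), (4,4), (5,5), (6,6)}; {(0,0), (1,2), (2,4), (3,6), (4,1), (5,3), (6,5)}; … (8 in all).
So G has 8 subgroups of order 7.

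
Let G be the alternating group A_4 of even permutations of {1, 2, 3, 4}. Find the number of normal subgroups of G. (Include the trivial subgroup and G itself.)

3

G has 10 subgroups. Checking conjugation-invariance by order — order 1: 1/1 normal; order 2: 0/3 normal; order 3: 0/4 normal; order 4: 1/1 normal; order 12: 1/1 normal.
Total normal subgroups: 3.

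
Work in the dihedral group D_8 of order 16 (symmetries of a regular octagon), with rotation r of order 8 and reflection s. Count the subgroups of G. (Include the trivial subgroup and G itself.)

19

|G| = 16, so by Lagrange every subgroup order divides 16. Divisors: 1, 2, 4, 8, 16.
Subgroups by order — order 1: 1; order 2: 9; order 4: 5; order 8: 3; order 16: 1.
Total: 1 + 9 + 5 + 3 + 1 = 19.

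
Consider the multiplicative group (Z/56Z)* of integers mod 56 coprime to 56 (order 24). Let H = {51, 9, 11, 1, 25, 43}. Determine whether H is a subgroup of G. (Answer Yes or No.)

|H| = 6 divides |G| = 24, consistent with Lagrange.
H contains the identity, every element's inverse is in H, and H is closed under ·: it is a subgroup.
In fact H = ⟨51⟩.

Yes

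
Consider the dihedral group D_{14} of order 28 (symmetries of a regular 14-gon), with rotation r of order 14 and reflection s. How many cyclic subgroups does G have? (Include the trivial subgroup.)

18

A cyclic subgroup of order d is generated by each of its φ(d) elements of order d, so the cyclic subgroups of order d number (#elements of order d)/φ(d).
Cyclic subgroups by order — order 1: 1; order 2: 15; order 7: 1; order 14: 1.
Total: 18.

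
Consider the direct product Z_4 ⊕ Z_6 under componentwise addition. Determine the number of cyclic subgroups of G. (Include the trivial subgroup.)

A cyclic subgroup of order d is generated by each of its φ(d) elements of order d, so the cyclic subgroups of order d number (#elements of order d)/φ(d).
Cyclic subgroups by order — order 1: 1; order 2: 3; order 3: 1; order 4: 2; order 6: 3; order 12: 2.
Total: 12.

12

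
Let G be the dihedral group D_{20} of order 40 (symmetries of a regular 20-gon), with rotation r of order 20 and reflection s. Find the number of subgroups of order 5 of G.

|G| = 40 and 5 | 40, so subgroups of order 5 are possible by Lagrange.
The subgroups of order 5 are: {e, r^4, r^8, r^12, r^16}.
So G has 1 subgroup of order 5.

1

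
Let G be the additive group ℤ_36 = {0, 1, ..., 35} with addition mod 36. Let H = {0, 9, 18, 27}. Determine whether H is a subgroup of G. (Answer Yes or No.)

|H| = 4 divides |G| = 36, consistent with Lagrange.
H contains the identity, every element's inverse is in H, and H is closed under +: it is a subgroup.
In fact H = ⟨9⟩.

Yes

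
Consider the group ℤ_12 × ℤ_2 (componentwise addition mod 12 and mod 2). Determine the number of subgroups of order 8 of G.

1

|G| = 24 and 8 | 24, so subgroups of order 8 are possible by Lagrange.
The subgroups of order 8 are: {(0,0), (0,1), (3,0), (3,1), (6,0), (6,1), (9,0), (9,1)}.
So G has 1 subgroup of order 8.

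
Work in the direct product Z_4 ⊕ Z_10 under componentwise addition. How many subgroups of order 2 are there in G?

3

|G| = 40 and 2 | 40, so subgroups of order 2 are possible by Lagrange.
The subgroups of order 2 are: {(0,0), (0,5)}; {(0,0), (2,0)}; {(0,0), (2,5)}.
So G has 3 subgroups of order 2.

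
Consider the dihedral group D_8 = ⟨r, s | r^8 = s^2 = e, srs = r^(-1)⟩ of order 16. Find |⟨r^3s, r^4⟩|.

4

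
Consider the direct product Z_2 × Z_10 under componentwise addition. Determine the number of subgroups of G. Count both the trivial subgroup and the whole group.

10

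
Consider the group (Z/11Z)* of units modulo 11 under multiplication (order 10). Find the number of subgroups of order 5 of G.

|G| = 10 and 5 | 10, so subgroups of order 5 are possible by Lagrange.
The subgroups of order 5 are: {1, 3, 4, 5, 9}.
So G has 1 subgroup of order 5.

1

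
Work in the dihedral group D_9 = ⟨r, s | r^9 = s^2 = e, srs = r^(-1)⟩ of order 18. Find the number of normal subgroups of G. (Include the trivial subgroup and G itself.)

4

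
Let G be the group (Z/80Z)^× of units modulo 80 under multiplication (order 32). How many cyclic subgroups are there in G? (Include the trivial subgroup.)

20

A cyclic subgroup of order d is generated by each of its φ(d) elements of order d, so the cyclic subgroups of order d number (#elements of order d)/φ(d).
Cyclic subgroups by order — order 1: 1; order 2: 7; order 4: 12.
Total: 20.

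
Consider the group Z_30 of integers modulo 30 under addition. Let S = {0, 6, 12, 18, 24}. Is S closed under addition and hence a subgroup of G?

Yes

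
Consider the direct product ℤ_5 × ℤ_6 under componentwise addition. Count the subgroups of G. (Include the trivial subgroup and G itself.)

8

|G| = 30, so by Lagrange every subgroup order divides 30. Divisors: 1, 2, 3, 5, 6, 10, 15, 30.
Subgroups by order — order 1: 1; order 2: 1; order 3: 1; order 5: 1; order 6: 1; order 10: 1; order 15: 1; order 30: 1.
Total: 1 + 1 + 1 + 1 + 1 + 1 + 1 + 1 = 8.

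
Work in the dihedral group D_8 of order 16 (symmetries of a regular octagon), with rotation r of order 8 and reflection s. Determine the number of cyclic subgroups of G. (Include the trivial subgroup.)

12

A cyclic subgroup of order d is generated by each of its φ(d) elements of order d, so the cyclic subgroups of order d number (#elements of order d)/φ(d).
Cyclic subgroups by order — order 1: 1; order 2: 9; order 4: 1; order 8: 1.
Total: 12.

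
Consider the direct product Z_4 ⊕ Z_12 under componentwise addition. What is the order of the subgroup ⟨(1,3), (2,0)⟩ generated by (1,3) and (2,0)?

|⟨(1,3)⟩| = 4 and |⟨(2,0)⟩| = 2, so |H| is a multiple of lcm(4, 2) = 4 and divides |G| = 48.
Closing under the operation: H = {(0,0), (0,6), (1,3), (1,9), (2,0), (2,6), (3,3), (3,9)}, so |H| = 8.

8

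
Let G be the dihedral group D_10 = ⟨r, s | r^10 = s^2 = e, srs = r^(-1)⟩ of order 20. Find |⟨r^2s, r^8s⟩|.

10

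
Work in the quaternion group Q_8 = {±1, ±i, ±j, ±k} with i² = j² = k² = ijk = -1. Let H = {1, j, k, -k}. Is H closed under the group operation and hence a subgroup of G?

No

j ∈ H but its inverse -j ∉ H, so H is not a subgroup.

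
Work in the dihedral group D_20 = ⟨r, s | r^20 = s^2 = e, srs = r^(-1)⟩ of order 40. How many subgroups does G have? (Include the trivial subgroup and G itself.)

48

|G| = 40, so by Lagrange every subgroup order divides 40. Divisors: 1, 2, 4, 5, 8, 10, 20, 40.
Subgroups by order — order 1: 1; order 2: 21; order 4: 11; order 5: 1; order 8: 5; order 10: 5; order 20: 3; order 40: 1.
Total: 1 + 21 + 11 + 1 + 5 + 5 + 3 + 1 = 48.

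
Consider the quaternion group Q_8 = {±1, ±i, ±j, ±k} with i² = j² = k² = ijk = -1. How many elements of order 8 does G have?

0

No element of G has order 8 (even though 8 | 8).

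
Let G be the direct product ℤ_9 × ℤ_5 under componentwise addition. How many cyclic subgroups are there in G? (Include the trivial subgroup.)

6

Group the elements of G by the cyclic subgroup they generate; each cyclic subgroup of order d accounts for φ(d) elements.
Cyclic subgroups by order — order 1: 1; order 3: 1; order 5: 1; order 9: 1; order 15: 1; order 45: 1.
Total: 6.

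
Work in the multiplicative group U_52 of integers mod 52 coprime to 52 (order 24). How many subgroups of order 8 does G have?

|G| = 24 and 8 | 24, so subgroups of order 8 are possible by Lagrange.
The subgroups of order 8 are: {1, 5, 21, 25, 27, 31, 47, 51}.
So G has 1 subgroup of order 8.

1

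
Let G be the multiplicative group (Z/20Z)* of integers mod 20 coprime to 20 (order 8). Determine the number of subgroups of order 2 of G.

3

|G| = 8 and 2 | 8, so subgroups of order 2 are possible by Lagrange.
The subgroups of order 2 are: {1, 11}; {1, 19}; {1, 9}.
So G has 3 subgroups of order 2.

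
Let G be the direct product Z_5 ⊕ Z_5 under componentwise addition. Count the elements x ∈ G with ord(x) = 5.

24

An element (a,b) has order lcm(ord(a), ord(b)); count pairs with lcm equal to 5.
Enumerating gives 24 such elements.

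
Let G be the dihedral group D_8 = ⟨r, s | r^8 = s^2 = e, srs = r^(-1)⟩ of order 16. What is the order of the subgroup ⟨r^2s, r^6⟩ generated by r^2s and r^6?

8

|⟨r^2s⟩| = 2 and |⟨r^6⟩| = 4, so |H| is a multiple of lcm(2, 4) = 4 and divides |G| = 16.
Closing under the operation: H = {e, r^2, r^4, r^6, s, r^2s, r^4s, r^6s}, so |H| = 8.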